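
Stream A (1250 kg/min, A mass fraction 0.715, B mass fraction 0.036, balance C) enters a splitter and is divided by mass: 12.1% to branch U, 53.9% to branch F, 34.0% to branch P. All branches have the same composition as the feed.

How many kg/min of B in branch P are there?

Branch P total = 0.340×1250 = 425 kg/min.
B in P = 0.036×425 = 15.3 kg/min.

15.3 kg/min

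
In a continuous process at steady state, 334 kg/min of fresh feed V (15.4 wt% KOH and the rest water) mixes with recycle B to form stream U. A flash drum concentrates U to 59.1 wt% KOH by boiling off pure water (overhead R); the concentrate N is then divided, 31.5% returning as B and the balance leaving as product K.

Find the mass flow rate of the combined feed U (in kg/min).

Overall KOH balance (none leaves overhead): KOH in fresh feed = KOH in product, i.e. 334×0.154 = (1−0.315)·N·0.591.
N = 51.436/(0.591×0.685) = 127.05 kg/min.
Recycle B = 0.315×127.05 = 40.022 kg/min.
Combined feed U = 334 + 40.022 = 374.02 kg/min.

374 kg/min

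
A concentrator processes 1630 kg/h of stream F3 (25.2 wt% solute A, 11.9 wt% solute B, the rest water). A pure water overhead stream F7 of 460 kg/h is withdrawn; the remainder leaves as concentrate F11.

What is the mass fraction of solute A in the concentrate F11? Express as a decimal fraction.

0.351

solute A is not removed: 1630×0.252 = 410.76 kg/h of solute A enters F11.
Concentrate = 1630 − 460 = 1170 kg/h.
Mass fraction = 410.76/1170 = 0.351.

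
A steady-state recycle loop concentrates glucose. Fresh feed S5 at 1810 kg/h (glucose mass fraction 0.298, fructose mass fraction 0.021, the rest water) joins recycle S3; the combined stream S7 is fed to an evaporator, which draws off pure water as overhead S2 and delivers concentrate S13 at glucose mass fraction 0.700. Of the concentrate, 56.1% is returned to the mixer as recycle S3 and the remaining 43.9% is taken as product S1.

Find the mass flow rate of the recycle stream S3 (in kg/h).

984.7 kg/h

Overall glucose balance (none leaves overhead): glucose in fresh feed = glucose in product, i.e. 1810×0.298 = (1−0.561)·S13·0.700.
S13 = 539.38/(0.700×0.439) = 1755.2 kg/h.
Recycle S3 = 0.561×1755.2 = 984.68 kg/h.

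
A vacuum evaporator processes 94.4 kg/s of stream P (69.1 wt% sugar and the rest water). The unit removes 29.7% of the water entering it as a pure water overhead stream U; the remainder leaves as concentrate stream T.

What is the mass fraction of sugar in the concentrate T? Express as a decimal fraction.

sugar is not removed: 94.4×0.691 = 65.23 kg/s of sugar enters T.
water entering = 94.4×0.309 = 29.17 kg/s; overhead removed = 0.297×29.17 = 8.6634 kg/s.
Concentrate = 94.4 − 8.6634 = 85.737 kg/s.
Mass fraction = 65.23/85.737 = 0.761.

0.761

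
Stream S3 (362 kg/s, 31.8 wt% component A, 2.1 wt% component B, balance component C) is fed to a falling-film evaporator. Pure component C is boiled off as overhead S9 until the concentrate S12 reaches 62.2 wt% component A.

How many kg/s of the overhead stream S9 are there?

component A is conserved: 362×0.318 = 115.12 kg/s all reports to the concentrate.
Concentrate = 115.12/(target fraction) = 185.07 kg/s.
Overhead = 362 − 185.07 = 176.93 kg/s.

176.9 kg/s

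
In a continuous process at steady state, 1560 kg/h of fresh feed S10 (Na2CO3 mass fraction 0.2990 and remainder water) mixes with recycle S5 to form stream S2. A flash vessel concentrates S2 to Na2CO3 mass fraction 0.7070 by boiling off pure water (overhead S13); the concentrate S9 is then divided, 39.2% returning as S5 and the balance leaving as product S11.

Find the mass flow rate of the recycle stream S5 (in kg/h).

Overall Na2CO3 balance (none leaves overhead): Na2CO3 in fresh feed = Na2CO3 in product, i.e. 1560×0.299 = (1−0.392)·S9·0.707.
S9 = 466.44/(0.707×0.608) = 1085.1 kg/h.
Recycle S5 = 0.392×1085.1 = 425.36 kg/h.

425.4 kg/h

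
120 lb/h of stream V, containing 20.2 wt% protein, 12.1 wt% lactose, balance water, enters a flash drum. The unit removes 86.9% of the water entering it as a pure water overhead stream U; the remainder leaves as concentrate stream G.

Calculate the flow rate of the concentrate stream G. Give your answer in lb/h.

49.4 lb/h

water entering = 120×0.677 = 81.24 lb/h; overhead removed = 0.869×81.24 = 70.598 lb/h.
Concentrate = 120 − 70.598 = 49.402 lb/h.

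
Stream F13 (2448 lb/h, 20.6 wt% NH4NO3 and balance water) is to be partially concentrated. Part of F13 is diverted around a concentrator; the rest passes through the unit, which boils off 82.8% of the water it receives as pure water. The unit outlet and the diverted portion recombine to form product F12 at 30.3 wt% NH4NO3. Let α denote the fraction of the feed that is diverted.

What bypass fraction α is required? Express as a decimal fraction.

All 2448×0.206 = 504.29 lb/h of NH4NO3 reaches F12, so F12 = 504.29/0.303 = 1664.3 lb/h and vapour = 783.68 lb/h.
The evaporator receives (1−α)·2448 of feed at 0.794 water and removes 0.828 of that water:
0.828×0.794×(1−α)×2448 = 783.68
(1−α) = 783.68/1609.4 = 0.4869;  α = 0.5131.

0.513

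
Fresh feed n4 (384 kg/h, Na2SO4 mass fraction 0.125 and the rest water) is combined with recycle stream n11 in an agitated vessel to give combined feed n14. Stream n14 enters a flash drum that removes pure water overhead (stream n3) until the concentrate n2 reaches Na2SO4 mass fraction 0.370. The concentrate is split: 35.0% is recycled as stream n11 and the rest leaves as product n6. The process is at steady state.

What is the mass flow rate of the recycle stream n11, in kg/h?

Overall Na2SO4 balance (none leaves overhead): Na2SO4 in fresh feed = Na2SO4 in product, i.e. 384×0.125 = (1−0.350)·n2·0.370.
n2 = 48/(0.370×0.650) = 199.58 kg/h.
Recycle n11 = 0.350×199.58 = 69.854 kg/h.

69.85 kg/h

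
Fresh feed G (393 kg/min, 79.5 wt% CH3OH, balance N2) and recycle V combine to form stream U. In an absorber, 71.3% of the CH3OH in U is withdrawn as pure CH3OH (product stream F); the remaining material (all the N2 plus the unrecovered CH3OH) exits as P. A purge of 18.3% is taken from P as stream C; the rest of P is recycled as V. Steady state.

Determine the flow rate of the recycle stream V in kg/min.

455.4 kg/min

N2 enters only via G and leaves only via the purge: 393×0.205 = 0.183×(N2 in P), and the absorber passes all N2, so N2 in U = N2 in P = 440.25 kg/min.
CH3OH in U: m_A = 393×0.795 + (1−0.183)·(1−0.713)·m_A, so m_A = 312.44/0.7655 = 408.13 kg/min.
P = (1−0.713)×408.13 + 440.25 = 557.38 kg/min.
Recycle V = (1−0.183)×557.38 = 455.38 kg/min.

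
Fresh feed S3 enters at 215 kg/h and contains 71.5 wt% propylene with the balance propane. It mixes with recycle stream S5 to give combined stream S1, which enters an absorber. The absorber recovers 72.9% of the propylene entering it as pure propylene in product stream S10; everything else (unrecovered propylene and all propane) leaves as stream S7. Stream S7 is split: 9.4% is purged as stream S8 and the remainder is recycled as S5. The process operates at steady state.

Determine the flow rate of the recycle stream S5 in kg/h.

640.6 kg/h

propane enters only via S3 and leaves only via the purge: 215×0.285 = 0.094×(propane in S7), and the absorber passes all propane, so propane in S1 = propane in S7 = 651.86 kg/h.
propylene in S1: m_A = 215×0.715 + (1−0.094)·(1−0.729)·m_A, so m_A = 153.72/0.7545 = 203.75 kg/h.
S7 = (1−0.729)×203.75 + 651.86 = 707.08 kg/h.
Recycle S5 = (1−0.094)×707.08 = 640.61 kg/h.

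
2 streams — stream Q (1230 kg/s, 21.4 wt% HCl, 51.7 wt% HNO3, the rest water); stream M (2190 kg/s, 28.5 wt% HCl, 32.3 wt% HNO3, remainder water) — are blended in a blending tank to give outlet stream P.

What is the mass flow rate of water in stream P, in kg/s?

1189 kg/s

water out = water in = 1230×0.269 + 2190×0.392 = 1189.3 kg/s.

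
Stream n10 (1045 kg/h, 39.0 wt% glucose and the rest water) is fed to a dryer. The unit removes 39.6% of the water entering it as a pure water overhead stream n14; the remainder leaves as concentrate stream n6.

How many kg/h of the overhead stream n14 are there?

water entering = 1045×0.610 = 637.45 kg/h; overhead removed = 0.396×637.45 = 252.43 kg/h.

252.4 kg/h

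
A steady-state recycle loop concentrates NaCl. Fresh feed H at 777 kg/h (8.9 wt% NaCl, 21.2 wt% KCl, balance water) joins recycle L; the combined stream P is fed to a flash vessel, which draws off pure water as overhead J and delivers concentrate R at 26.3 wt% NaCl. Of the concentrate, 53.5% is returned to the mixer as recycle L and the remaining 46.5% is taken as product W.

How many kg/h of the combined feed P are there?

1080 kg/h

Overall NaCl balance (none leaves overhead): NaCl in fresh feed = NaCl in product, i.e. 777×0.089 = (1−0.535)·R·0.263.
R = 69.153/(0.263×0.465) = 565.46 kg/h.
Recycle L = 0.535×565.46 = 302.52 kg/h.
Combined feed P = 777 + 302.52 = 1079.5 kg/h.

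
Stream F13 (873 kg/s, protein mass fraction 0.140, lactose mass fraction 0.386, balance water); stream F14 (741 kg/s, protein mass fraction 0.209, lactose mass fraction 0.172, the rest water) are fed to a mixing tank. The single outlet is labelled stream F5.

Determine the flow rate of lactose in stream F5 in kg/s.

464.4 kg/s

lactose out = lactose in = 873×0.386 + 741×0.172 = 464.43 kg/s.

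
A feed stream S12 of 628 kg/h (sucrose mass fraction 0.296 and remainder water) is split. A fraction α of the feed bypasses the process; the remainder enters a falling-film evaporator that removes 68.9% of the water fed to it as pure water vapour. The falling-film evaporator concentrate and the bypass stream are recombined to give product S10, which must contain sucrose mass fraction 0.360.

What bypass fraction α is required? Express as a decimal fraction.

0.633

All 628×0.296 = 185.89 kg/h of sucrose reaches S10, so S10 = 185.89/0.360 = 516.36 kg/h and vapour = 111.64 kg/h.
The evaporator receives (1−α)·628 of feed at 0.704 water and removes 0.689 of that water:
0.689×0.704×(1−α)×628 = 111.64
(1−α) = 111.64/304.62 = 0.3665;  α = 0.6335.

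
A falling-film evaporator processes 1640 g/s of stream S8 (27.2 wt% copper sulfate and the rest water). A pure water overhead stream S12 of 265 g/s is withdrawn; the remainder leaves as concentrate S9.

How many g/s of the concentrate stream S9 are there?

1375 g/s

Concentrate = 1640 − 265 = 1375 g/s.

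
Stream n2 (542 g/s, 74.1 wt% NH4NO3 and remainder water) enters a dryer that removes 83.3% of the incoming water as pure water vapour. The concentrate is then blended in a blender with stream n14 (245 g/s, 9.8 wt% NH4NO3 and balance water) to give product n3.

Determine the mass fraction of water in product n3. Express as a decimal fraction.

0.3648

Vapour removed = 0.833×0.259×542 = 116.93 g/s; concentrate = 425.07 g/s.
water reaching the mixer = 23.443 (from concentrate) + 245×0.902 = 244.43 g/s.
Product flow = 425.07 + 245 = 670.07 g/s; water fraction = 0.3648.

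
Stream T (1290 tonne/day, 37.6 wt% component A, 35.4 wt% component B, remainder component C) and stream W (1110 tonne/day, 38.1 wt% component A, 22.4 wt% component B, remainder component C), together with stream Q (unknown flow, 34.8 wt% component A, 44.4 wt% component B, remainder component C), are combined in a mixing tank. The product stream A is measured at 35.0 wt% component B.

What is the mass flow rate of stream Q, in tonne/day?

1433 tonne/day

Let Q be the unknown flow. Total out = 2400 + Q.
component B balance: 705.3 + 0.444·Q = 0.350·(2400 + Q)
(0.444 − 0.350)·Q = 0.350×2400 − 705.3 = 134.7
Q = 134.7 / 0.094 = 1433 tonne/day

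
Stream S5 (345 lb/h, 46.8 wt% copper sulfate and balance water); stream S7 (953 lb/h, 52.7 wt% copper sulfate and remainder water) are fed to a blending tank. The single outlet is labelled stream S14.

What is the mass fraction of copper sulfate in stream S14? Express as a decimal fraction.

0.5113

Total flow out = 345 + 953 = 1298 lb/h.
copper sulfate in = 345×0.468 + 953×0.527 = 663.69 lb/h.
copper sulfate mass fraction in S14 = 663.69/1298 = 0.5113.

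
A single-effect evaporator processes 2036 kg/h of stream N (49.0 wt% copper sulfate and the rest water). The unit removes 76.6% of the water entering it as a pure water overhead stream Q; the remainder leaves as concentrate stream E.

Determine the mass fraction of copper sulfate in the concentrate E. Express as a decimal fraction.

0.8041

copper sulfate is not removed: 2036×0.490 = 997.64 kg/h of copper sulfate enters E.
water entering = 2036×0.510 = 1038.4 kg/h; overhead removed = 0.766×1038.4 = 795.38 kg/h.
Concentrate = 2036 − 795.38 = 1240.6 kg/h.
Mass fraction = 997.64/1240.6 = 0.8041.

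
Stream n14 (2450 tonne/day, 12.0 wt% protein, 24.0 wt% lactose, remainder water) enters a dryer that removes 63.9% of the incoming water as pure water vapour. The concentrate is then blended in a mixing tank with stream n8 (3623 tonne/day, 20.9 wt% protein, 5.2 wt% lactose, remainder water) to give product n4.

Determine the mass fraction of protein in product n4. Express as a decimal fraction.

Vapour removed = 0.639×0.640×2450 = 1002 tonne/day; concentrate = 1448 tonne/day.
protein reaching the mixer = 294 (from concentrate) + 3623×0.209 = 1051.2 tonne/day.
Product flow = 1448 + 3623 = 5071 tonne/day; protein fraction = 0.2073.

0.2073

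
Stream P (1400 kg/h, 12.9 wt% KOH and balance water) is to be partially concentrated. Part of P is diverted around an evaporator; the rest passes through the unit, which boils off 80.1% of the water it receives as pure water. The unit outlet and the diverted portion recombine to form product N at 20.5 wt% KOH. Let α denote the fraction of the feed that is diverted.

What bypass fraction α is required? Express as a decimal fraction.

All 1400×0.129 = 180.6 kg/h of KOH reaches N, so N = 180.6/0.205 = 880.98 kg/h and vapour = 519.02 kg/h.
The evaporator receives (1−α)·1400 of feed at 0.871 water and removes 0.801 of that water:
0.801×0.871×(1−α)×1400 = 519.02
(1−α) = 519.02/976.74 = 0.5314;  α = 0.4686.

0.469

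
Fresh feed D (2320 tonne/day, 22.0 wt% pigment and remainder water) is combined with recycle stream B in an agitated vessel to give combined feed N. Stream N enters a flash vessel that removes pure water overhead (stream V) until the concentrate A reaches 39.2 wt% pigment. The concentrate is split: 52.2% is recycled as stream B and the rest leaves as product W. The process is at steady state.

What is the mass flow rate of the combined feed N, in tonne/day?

3742 tonne/day

Overall pigment balance (none leaves overhead): pigment in fresh feed = pigment in product, i.e. 2320×0.220 = (1−0.522)·A·0.392.
A = 510.4/(0.392×0.478) = 2723.9 tonne/day.
Recycle B = 0.522×2723.9 = 1421.9 tonne/day.
Combined feed N = 2320 + 1421.9 = 3741.9 tonne/day.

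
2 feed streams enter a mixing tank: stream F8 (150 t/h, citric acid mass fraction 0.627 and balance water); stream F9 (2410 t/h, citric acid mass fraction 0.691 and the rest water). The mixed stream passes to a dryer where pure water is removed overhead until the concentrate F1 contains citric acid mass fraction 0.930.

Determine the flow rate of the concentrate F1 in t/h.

citric acid entering = 150×0.627 + 2410×0.691 = 1759.4 t/h.
All citric acid reports to F1, so F1 = 1759.4/0.930 = 1891.8 t/h.

1892 t/h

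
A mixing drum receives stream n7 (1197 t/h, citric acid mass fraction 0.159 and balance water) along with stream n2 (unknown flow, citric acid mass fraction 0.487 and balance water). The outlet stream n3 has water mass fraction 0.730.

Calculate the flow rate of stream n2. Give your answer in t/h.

612.3 t/h

Let n2 be the unknown flow. Total out = 1197 + n2.
water balance: 1006.7 + 0.513·n2 = 0.730·(1197 + n2)
(0.513 − 0.730)·n2 = 0.730×1197 − 1006.7 = -132.87
n2 = -132.87 / -0.217 = 612.29 t/h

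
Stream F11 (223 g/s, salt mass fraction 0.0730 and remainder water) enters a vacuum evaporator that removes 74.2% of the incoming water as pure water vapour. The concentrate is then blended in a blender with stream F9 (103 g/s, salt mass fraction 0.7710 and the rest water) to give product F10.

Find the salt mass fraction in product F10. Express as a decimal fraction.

Vapour removed = 0.742×0.927×223 = 153.39 g/s; concentrate = 69.613 g/s.
salt reaching the mixer = 16.279 (from concentrate) + 103×0.771 = 95.692 g/s.
Product flow = 69.613 + 103 = 172.61 g/s; salt fraction = 0.5544.

0.5544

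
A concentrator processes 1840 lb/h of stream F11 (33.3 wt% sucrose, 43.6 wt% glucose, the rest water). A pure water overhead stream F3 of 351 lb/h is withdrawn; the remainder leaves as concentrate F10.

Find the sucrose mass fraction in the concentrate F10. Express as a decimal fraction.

sucrose is not removed: 1840×0.333 = 612.72 lb/h of sucrose enters F10.
Concentrate = 1840 − 351 = 1489 lb/h.
Mass fraction = 612.72/1489 = 0.411.

0.411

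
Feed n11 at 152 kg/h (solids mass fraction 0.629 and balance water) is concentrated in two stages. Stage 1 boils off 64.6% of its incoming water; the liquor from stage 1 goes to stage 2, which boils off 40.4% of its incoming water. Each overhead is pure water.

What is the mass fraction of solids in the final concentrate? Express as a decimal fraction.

water in feed = 152×0.371 = 56.392 kg/h.
After stage 1: water left = (1−0.646)×56.392 = 19.963; stream total = 115.57 kg/h.
After stage 2: water left = (1−0.404)×19.963 = 11.898; final concentrate = 107.51 kg/h.
solids fraction = 95.608/107.51 = 0.889.

0.889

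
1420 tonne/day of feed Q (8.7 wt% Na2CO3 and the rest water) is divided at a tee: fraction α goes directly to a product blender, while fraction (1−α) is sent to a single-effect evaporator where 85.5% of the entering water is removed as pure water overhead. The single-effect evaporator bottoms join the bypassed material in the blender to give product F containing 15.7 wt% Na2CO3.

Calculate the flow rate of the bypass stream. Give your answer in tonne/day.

All 1420×0.087 = 123.54 tonne/day of Na2CO3 reaches F, so F = 123.54/0.157 = 786.88 tonne/day and vapour = 633.12 tonne/day.
The evaporator receives (1−α)·1420 of feed at 0.913 water and removes 0.855 of that water:
0.855×0.913×(1−α)×1420 = 633.12
(1−α) = 633.12/1108.5 = 0.5712;  α = 0.4288.
Bypass flow = 0.4288×1420 = 608.95 tonne/day.

608.9 tonne/day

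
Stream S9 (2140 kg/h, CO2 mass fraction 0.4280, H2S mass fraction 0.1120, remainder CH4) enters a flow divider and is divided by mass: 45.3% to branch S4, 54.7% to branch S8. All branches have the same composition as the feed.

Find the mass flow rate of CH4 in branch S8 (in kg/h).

Branch S8 total = 0.547×2140 = 1170.6 kg/h.
CH4 in S8 = 0.460×1170.6 = 538.47 kg/h.

538.5 kg/h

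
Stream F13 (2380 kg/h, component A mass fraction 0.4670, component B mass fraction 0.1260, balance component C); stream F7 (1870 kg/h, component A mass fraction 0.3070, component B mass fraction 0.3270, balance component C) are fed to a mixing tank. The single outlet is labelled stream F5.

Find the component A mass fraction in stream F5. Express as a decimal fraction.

Total flow out = 2380 + 1870 = 4250 kg/h.
component A in = 2380×0.467 + 1870×0.307 = 1685.6 kg/h.
component A mass fraction in F5 = 1685.6/4250 = 0.3966.

0.3966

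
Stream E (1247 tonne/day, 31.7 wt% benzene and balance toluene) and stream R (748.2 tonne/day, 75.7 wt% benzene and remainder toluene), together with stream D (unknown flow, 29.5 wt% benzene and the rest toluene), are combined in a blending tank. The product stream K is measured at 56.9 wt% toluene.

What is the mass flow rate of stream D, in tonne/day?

748.2 tonne/day

Let D be the unknown flow. Total out = 1995.2 + D.
toluene balance: 1033.5 + 0.705·D = 0.569·(1995.2 + D)
(0.705 − 0.569)·D = 0.569×1995.2 − 1033.5 = 101.76
D = 101.76 / 0.136 = 748.2 tonne/day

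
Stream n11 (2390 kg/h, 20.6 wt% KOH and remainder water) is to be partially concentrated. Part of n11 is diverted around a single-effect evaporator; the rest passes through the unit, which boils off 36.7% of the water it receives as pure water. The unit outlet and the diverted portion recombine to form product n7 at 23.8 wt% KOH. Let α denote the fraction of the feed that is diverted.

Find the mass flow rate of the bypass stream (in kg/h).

1287 kg/h

All 2390×0.206 = 492.34 kg/h of KOH reaches n7, so n7 = 492.34/0.238 = 2068.7 kg/h and vapour = 321.34 kg/h.
The evaporator receives (1−α)·2390 of feed at 0.794 water and removes 0.367 of that water:
0.367×0.794×(1−α)×2390 = 321.34
(1−α) = 321.34/696.44 = 0.4614;  α = 0.5386.
Bypass flow = 0.5386×2390 = 1287.2 kg/h.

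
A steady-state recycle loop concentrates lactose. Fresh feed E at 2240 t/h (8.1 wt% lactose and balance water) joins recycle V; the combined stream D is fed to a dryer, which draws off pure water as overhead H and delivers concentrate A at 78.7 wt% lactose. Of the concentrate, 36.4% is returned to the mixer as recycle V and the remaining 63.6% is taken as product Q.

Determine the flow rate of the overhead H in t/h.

2009 t/h

Overall lactose balance (none leaves overhead): lactose in fresh feed = lactose in product, i.e. 2240×0.081 = (1−0.364)·A·0.787.
A = 181.44/(0.787×0.636) = 362.49 t/h.
Recycle V = 0.364×362.49 = 131.95 t/h.
Combined feed D = 2240 + 131.95 = 2371.9 t/h.
Overhead H = D − A = 2371.9 − 362.49 = 2009.5 t/h.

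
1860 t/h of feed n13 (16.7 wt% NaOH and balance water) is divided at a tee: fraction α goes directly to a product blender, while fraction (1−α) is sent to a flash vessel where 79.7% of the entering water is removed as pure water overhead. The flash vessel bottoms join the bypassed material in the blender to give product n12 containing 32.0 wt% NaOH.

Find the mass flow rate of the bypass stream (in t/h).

All 1860×0.167 = 310.62 t/h of NaOH reaches n12, so n12 = 310.62/0.320 = 970.69 t/h and vapour = 889.31 t/h.
The evaporator receives (1−α)·1860 of feed at 0.833 water and removes 0.797 of that water:
0.797×0.833×(1−α)×1860 = 889.31
(1−α) = 889.31/1234.9 = 0.7202;  α = 0.2798.
Bypass flow = 0.2798×1860 = 520.47 t/h.

520.5 t/h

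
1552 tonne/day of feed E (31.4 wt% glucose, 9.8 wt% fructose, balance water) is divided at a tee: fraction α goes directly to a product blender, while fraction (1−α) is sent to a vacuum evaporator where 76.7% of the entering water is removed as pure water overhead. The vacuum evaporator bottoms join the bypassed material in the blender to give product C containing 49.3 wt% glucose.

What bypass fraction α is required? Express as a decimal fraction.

All 1552×0.314 = 487.33 tonne/day of glucose reaches C, so C = 487.33/0.493 = 988.49 tonne/day and vapour = 563.51 tonne/day.
The evaporator receives (1−α)·1552 of feed at 0.588 water and removes 0.767 of that water:
0.767×0.588×(1−α)×1552 = 563.51
(1−α) = 563.51/699.95 = 0.8051;  α = 0.1949.

0.195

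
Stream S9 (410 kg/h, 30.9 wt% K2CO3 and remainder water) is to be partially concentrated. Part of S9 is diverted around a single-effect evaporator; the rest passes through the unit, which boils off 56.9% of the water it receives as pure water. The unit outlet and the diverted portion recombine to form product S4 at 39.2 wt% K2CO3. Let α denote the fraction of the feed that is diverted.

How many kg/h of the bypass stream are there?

All 410×0.309 = 126.69 kg/h of K2CO3 reaches S4, so S4 = 126.69/0.392 = 323.19 kg/h and vapour = 86.811 kg/h.
The evaporator receives (1−α)·410 of feed at 0.691 water and removes 0.569 of that water:
0.569×0.691×(1−α)×410 = 86.811
(1−α) = 86.811/161.2 = 0.5385;  α = 0.4615.
Bypass flow = 0.4615×410 = 189.21 kg/h.

189.2 kg/h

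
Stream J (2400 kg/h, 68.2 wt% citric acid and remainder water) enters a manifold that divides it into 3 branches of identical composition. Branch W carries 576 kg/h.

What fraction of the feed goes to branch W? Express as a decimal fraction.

Fraction to W = 576/2400 = 0.2400.

0.240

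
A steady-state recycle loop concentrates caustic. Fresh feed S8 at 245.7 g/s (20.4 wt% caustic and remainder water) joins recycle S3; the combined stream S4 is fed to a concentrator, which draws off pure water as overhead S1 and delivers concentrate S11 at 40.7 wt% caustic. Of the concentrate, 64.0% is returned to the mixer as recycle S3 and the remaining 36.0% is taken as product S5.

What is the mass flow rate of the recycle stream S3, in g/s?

218.9 g/s

Overall caustic balance (none leaves overhead): caustic in fresh feed = caustic in product, i.e. 245.7×0.204 = (1−0.640)·S11·0.407.
S11 = 50.123/(0.407×0.360) = 342.09 g/s.
Recycle S3 = 0.640×342.09 = 218.94 g/s.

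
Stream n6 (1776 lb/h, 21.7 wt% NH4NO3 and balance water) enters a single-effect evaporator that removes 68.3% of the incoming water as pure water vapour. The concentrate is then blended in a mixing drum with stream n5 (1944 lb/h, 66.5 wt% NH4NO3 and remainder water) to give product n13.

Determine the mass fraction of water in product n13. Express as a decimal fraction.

Vapour removed = 0.683×0.783×1776 = 949.79 lb/h; concentrate = 826.21 lb/h.
water reaching the mixer = 440.82 (from concentrate) + 1944×0.335 = 1092.1 lb/h.
Product flow = 826.21 + 1944 = 2770.2 lb/h; water fraction = 0.394.

0.394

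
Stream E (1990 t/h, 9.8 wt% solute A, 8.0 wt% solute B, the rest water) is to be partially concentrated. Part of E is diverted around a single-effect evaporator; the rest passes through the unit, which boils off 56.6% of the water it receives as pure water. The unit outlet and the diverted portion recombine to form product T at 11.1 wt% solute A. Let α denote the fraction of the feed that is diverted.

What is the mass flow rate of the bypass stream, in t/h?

All 1990×0.098 = 195.02 t/h of solute A reaches T, so T = 195.02/0.111 = 1756.9 t/h and vapour = 233.06 t/h.
The evaporator receives (1−α)·1990 of feed at 0.822 water and removes 0.566 of that water:
0.566×0.822×(1−α)×1990 = 233.06
(1−α) = 233.06/925.85 = 0.2517;  α = 0.7483.
Bypass flow = 0.7483×1990 = 1489.1 t/h.

1489 t/h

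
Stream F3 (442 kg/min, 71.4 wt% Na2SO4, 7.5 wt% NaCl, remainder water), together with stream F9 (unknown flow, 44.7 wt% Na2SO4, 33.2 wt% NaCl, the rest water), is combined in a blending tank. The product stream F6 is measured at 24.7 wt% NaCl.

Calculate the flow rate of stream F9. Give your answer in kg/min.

Let F9 be the unknown flow. Total out = 442 + F9.
NaCl balance: 33.15 + 0.332·F9 = 0.247·(442 + F9)
(0.332 − 0.247)·F9 = 0.247×442 − 33.15 = 76.024
F9 = 76.024 / 0.085 = 894.4 kg/min

894.4 kg/min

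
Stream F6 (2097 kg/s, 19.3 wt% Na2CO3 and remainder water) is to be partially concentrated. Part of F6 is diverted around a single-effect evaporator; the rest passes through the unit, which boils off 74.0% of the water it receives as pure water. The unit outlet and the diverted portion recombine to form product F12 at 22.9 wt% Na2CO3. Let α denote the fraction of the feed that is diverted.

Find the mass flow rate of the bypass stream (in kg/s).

1545 kg/s

All 2097×0.193 = 404.72 kg/s of Na2CO3 reaches F12, so F12 = 404.72/0.229 = 1767.3 kg/s and vapour = 329.66 kg/s.
The evaporator receives (1−α)·2097 of feed at 0.807 water and removes 0.740 of that water:
0.740×0.807×(1−α)×2097 = 329.66
(1−α) = 329.66/1252.3 = 0.2632;  α = 0.7368.
Bypass flow = 0.7368×2097 = 1545 kg/s.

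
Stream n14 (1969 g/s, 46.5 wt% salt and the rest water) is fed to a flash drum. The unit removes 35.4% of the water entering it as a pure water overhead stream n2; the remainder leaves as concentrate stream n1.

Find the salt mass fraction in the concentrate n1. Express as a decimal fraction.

0.5736

salt is not removed: 1969×0.465 = 915.59 g/s of salt enters n1.
water entering = 1969×0.535 = 1053.4 g/s; overhead removed = 0.354×1053.4 = 372.91 g/s.
Concentrate = 1969 − 372.91 = 1596.1 g/s.
Mass fraction = 915.59/1596.1 = 0.5736.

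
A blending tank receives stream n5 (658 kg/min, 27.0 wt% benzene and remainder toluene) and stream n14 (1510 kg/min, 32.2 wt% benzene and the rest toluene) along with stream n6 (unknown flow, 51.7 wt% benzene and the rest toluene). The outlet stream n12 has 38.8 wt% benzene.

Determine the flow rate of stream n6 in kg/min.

Let n6 be the unknown flow. Total out = 2168 + n6.
benzene balance: 663.88 + 0.517·n6 = 0.388·(2168 + n6)
(0.517 − 0.388)·n6 = 0.388×2168 − 663.88 = 177.3
n6 = 177.3 / 0.129 = 1374.4 kg/min

1374 kg/min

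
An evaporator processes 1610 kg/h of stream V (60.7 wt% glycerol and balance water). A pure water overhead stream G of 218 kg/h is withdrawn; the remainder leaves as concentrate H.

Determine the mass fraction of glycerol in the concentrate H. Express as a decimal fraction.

glycerol is not removed: 1610×0.607 = 977.27 kg/h of glycerol enters H.
Concentrate = 1610 − 218 = 1392 kg/h.
Mass fraction = 977.27/1392 = 0.702.

0.702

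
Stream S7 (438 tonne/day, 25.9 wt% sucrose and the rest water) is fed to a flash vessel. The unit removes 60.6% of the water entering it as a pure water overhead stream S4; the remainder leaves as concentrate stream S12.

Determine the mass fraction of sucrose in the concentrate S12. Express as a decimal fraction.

sucrose is not removed: 438×0.259 = 113.44 tonne/day of sucrose enters S12.
water entering = 438×0.741 = 324.56 tonne/day; overhead removed = 0.606×324.56 = 196.68 tonne/day.
Concentrate = 438 − 196.68 = 241.32 tonne/day.
Mass fraction = 113.44/241.32 = 0.4701.

0.4701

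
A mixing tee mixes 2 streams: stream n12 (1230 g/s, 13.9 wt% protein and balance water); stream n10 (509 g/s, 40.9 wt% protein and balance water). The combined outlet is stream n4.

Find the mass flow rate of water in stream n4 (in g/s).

1360 g/s

water out = water in = 1230×0.861 + 509×0.591 = 1359.8 g/s.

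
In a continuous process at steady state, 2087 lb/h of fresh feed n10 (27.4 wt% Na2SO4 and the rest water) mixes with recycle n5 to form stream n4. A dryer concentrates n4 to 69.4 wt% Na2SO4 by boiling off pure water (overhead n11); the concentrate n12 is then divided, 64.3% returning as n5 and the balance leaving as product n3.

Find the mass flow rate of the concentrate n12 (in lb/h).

2308 lb/h

Overall Na2SO4 balance (none leaves overhead): Na2SO4 in fresh feed = Na2SO4 in product, i.e. 2087×0.274 = (1−0.643)·n12·0.694.
n12 = 571.84/(0.694×0.357) = 2308.1 lb/h.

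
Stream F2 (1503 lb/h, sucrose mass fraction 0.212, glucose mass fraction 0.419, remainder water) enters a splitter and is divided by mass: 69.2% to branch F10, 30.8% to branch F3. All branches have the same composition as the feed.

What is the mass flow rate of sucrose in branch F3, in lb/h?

Branch F3 total = 0.308×1503 = 462.92 lb/h.
sucrose in F3 = 0.212×462.92 = 98.14 lb/h.

98.14 lb/h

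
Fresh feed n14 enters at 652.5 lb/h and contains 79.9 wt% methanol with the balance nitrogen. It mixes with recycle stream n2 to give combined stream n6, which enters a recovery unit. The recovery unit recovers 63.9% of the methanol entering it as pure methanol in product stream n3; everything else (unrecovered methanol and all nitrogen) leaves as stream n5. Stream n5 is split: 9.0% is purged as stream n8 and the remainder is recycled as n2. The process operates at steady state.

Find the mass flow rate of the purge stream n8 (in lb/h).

156.4 lb/h

nitrogen enters only via n14 and leaves only via the purge: 652.5×0.201 = 0.090×(nitrogen in n5), and the recovery unit passes all nitrogen, so nitrogen in n6 = nitrogen in n5 = 1457.2 lb/h.
methanol in n6: m_A = 652.5×0.799 + (1−0.090)·(1−0.639)·m_A, so m_A = 521.35/0.6715 = 776.4 lb/h.
n5 = (1−0.639)×776.4 + 1457.2 = 1737.5 lb/h.
Purge n8 = 0.090×1737.5 = 156.38 lb/h.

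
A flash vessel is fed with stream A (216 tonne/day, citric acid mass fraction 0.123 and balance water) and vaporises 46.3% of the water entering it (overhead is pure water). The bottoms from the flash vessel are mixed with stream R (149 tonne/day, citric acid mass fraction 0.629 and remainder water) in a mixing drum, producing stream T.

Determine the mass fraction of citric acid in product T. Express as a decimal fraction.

Vapour removed = 0.463×0.877×216 = 87.707 tonne/day; concentrate = 128.29 tonne/day.
citric acid reaching the mixer = 26.568 (from concentrate) + 149×0.629 = 120.29 tonne/day.
Product flow = 128.29 + 149 = 277.29 tonne/day; citric acid fraction = 0.434.

0.434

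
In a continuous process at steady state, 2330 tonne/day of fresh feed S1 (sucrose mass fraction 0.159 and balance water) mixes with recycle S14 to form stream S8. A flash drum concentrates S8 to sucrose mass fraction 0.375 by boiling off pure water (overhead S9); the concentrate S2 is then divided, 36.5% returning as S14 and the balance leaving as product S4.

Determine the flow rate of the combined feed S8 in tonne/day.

Overall sucrose balance (none leaves overhead): sucrose in fresh feed = sucrose in product, i.e. 2330×0.159 = (1−0.365)·S2·0.375.
S2 = 370.47/(0.375×0.635) = 1555.8 tonne/day.
Recycle S14 = 0.365×1555.8 = 567.86 tonne/day.
Combined feed S8 = 2330 + 567.86 = 2897.9 tonne/day.

2898 tonne/day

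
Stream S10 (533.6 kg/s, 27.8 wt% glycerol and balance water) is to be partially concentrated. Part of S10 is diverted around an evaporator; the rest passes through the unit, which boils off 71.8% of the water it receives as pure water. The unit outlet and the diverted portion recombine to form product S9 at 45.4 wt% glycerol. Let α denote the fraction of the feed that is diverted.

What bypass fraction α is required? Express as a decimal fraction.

All 533.6×0.278 = 148.34 kg/s of glycerol reaches S9, so S9 = 148.34/0.454 = 326.74 kg/s and vapour = 206.86 kg/s.
The evaporator receives (1−α)·533.6 of feed at 0.722 water and removes 0.718 of that water:
0.718×0.722×(1−α)×533.6 = 206.86
(1−α) = 206.86/276.62 = 0.7478;  α = 0.2522.

0.252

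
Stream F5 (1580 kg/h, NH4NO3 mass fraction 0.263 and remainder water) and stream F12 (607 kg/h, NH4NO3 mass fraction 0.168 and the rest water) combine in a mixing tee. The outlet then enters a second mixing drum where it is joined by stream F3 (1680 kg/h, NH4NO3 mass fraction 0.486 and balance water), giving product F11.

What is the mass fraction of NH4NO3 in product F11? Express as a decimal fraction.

Overall, product flow = 3867 kg/h.
NH4NO3 in = 1580×0.263 + 607×0.168 + 1680×0.486 = 1334 kg/h.
NH4NO3 fraction in F11 = 0.345.

0.345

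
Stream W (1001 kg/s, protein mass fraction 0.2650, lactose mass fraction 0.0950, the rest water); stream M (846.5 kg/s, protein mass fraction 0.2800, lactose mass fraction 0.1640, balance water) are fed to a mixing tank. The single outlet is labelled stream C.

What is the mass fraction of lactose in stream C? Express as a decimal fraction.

Total flow out = 1001 + 846.5 = 1847.5 kg/s.
lactose in = 1001×0.095 + 846.5×0.164 = 233.92 kg/s.
lactose mass fraction in C = 233.92/1847.5 = 0.1266.

0.1266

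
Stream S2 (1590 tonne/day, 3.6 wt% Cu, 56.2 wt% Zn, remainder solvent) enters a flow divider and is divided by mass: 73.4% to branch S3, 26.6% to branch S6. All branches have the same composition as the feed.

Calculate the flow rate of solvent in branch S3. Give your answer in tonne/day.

Branch S3 total = 0.734×1590 = 1167.1 tonne/day.
solvent in S3 = 0.402×1167.1 = 469.16 tonne/day.

469.2 tonne/day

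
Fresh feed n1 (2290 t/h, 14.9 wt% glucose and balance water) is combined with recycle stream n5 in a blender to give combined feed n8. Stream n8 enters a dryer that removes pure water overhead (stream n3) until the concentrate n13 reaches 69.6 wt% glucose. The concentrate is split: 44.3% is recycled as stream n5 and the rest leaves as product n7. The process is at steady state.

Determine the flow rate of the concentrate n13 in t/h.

880.2 t/h

Overall glucose balance (none leaves overhead): glucose in fresh feed = glucose in product, i.e. 2290×0.149 = (1−0.443)·n13·0.696.
n13 = 341.21/(0.696×0.557) = 880.15 t/h.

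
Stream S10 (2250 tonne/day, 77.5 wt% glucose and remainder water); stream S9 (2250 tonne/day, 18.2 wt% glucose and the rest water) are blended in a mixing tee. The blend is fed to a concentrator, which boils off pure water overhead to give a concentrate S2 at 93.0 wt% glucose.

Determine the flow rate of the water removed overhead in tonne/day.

glucose entering = 2250×0.775 + 2250×0.182 = 2153.2 tonne/day.
All glucose reports to S2, so S2 = 2153.2/0.930 = 2315.3 tonne/day.
Total feed = 4500 tonne/day; overhead = 4500 − 2315.3 = 2184.7 tonne/day.

2185 tonne/day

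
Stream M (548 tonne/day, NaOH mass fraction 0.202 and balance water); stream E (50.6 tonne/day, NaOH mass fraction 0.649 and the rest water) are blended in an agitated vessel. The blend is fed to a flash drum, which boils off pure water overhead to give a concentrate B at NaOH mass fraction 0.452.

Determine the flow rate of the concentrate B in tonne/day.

317.6 tonne/day

NaOH entering = 548×0.202 + 50.6×0.649 = 143.54 tonne/day.
All NaOH reports to B, so B = 143.54/0.452 = 317.56 tonne/day.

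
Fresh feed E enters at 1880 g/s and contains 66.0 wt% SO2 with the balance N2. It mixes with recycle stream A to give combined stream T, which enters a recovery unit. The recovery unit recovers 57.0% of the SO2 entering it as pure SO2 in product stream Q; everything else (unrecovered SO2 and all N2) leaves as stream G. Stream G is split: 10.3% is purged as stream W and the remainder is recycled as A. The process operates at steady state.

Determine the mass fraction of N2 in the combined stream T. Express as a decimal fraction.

N2 enters only via E and leaves only via the purge: 1880×0.340 = 0.103×(N2 in G), and the recovery unit passes all N2, so N2 in T = N2 in G = 6205.8 g/s.
SO2 in T: m_A = 1880×0.660 + (1−0.103)·(1−0.570)·m_A, so m_A = 1240.8/0.6143 = 2019.9 g/s.
T = 2019.9 + 6205.8 = 8225.7 g/s.
N2 fraction in T = 6205.8/8225.7 = 0.754.

0.754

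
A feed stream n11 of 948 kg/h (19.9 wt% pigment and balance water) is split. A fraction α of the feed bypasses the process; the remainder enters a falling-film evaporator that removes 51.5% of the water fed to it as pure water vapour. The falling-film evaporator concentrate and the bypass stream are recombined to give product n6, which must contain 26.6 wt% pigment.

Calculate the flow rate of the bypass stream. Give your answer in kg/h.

All 948×0.199 = 188.65 kg/h of pigment reaches n6, so n6 = 188.65/0.266 = 709.22 kg/h and vapour = 238.78 kg/h.
The evaporator receives (1−α)·948 of feed at 0.801 water and removes 0.515 of that water:
0.515×0.801×(1−α)×948 = 238.78
(1−α) = 238.78/391.06 = 0.6106;  α = 0.3894.
Bypass flow = 0.3894×948 = 369.16 kg/h.

369.2 kg/h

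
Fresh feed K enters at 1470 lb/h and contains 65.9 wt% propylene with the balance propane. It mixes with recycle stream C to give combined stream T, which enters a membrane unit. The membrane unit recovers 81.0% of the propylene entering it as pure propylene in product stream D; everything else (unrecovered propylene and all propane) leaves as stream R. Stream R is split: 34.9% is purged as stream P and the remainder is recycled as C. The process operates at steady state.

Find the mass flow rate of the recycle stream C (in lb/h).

1072 lb/h

propane enters only via K and leaves only via the purge: 1470×0.341 = 0.349×(propane in R), and the membrane unit passes all propane, so propane in T = propane in R = 1436.3 lb/h.
propylene in T: m_A = 1470×0.659 + (1−0.349)·(1−0.810)·m_A, so m_A = 968.73/0.8763 = 1105.5 lb/h.
R = (1−0.810)×1105.5 + 1436.3 = 1646.3 lb/h.
Recycle C = (1−0.349)×1646.3 = 1071.8 lb/h.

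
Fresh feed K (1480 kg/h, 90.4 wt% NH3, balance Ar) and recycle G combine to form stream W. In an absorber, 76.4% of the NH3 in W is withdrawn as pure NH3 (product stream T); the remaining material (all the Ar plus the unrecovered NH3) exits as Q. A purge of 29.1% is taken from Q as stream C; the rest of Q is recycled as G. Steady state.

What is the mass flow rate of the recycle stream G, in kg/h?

Ar enters only via K and leaves only via the purge: 1480×0.096 = 0.291×(Ar in Q), and the absorber passes all Ar, so Ar in W = Ar in Q = 488.25 kg/h.
NH3 in W: m_A = 1480×0.904 + (1−0.291)·(1−0.764)·m_A, so m_A = 1337.9/0.8327 = 1606.8 kg/h.
Q = (1−0.764)×1606.8 + 488.25 = 867.45 kg/h.
Recycle G = (1−0.291)×867.45 = 615.02 kg/h.

615 kg/h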